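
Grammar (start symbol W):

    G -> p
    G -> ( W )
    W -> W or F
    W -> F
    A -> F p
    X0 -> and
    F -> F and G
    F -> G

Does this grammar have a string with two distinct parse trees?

Unambiguous

(X0, A are unreachable from W, so their rules don't affect L(W).) This is a standard precedence ladder (W over F over G), with each level left-recursive on its own operator ('or' at W, 'and' at F). That structure is LR(1), hence unambiguous.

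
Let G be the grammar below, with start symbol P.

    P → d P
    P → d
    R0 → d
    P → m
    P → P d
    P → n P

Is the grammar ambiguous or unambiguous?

Ambiguous

Witness: d d

Derivation 1: P ⇒ d P ⇒ d d
Derivation 2: P ⇒ P d ⇒ d d

Two distinct leftmost derivations for the same string.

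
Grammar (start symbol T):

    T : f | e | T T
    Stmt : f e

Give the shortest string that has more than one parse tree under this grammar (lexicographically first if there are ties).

e e e

length 1: no string has ≥2 trees
length 2: no string has ≥2 trees
length 3: e e e has 2 parse trees

Two derivations of e e e:
  T ⇒ T T ⇒ e T ⇒ e T T ⇒ e e T ⇒ e e e
  T ⇒ T T ⇒ T T T ⇒ e T T ⇒ e e T ⇒ e e e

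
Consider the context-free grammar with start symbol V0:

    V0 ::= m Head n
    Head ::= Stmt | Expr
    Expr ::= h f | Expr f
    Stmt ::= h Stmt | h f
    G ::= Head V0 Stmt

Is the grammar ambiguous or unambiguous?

Ambiguous

Witness: m h f n

Derivation 1: V0 ⇒ m Head n ⇒ m Stmt n ⇒ m h f n
Derivation 2: V0 ⇒ m Head n ⇒ m Expr n ⇒ m h f n

Two distinct leftmost derivations for the same string.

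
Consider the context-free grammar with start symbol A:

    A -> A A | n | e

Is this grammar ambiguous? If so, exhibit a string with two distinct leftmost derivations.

Ambiguous

Witness: e e e

Derivation 1: A ⇒ A A ⇒ A A A ⇒ e A A ⇒ e e A ⇒ e e e
Derivation 2: A ⇒ A A ⇒ e A ⇒ e A A ⇒ e e A ⇒ e e e

Two distinct leftmost derivations for the same string.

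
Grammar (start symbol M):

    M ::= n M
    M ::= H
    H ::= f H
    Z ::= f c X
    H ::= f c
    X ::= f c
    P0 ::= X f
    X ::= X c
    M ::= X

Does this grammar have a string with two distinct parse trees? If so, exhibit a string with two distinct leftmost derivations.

Ambiguous

Witness: f c

Derivation 1: M ⇒ H ⇒ f c
Derivation 2: M ⇒ X ⇒ f c

Two distinct leftmost derivations for the same string.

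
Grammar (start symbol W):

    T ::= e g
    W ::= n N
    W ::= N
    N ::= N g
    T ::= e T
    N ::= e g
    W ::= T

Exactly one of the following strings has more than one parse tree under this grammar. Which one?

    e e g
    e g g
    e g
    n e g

e e g: 1 tree
e g g: 1 tree
e g: 2 trees
n e g: 1 tree

e g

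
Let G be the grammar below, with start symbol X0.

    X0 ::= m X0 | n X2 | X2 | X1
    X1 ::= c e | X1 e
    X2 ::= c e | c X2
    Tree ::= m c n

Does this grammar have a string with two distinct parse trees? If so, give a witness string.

Witness: c e

Derivation 1: X0 ⇒ X2 ⇒ c e
Derivation 2: X0 ⇒ X1 ⇒ c e

Two distinct leftmost derivations for the same string.

Ambiguous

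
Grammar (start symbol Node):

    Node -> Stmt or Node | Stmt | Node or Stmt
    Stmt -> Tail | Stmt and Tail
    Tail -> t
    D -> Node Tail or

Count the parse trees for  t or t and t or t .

4

Parse trees for t or t and t or t:
  [Node [Stmt [Tail t]] or [Node [Stmt [Stmt [Tail t]] and [Tail t]] or [Node [Stmt [Tail t]]]]]
  [Node [Stmt [Tail t]] or [Node [Node [Stmt [Stmt [Tail t]] and [Tail t]]] or [Stmt [Tail t]]]]
  [Node [Node [Stmt [Tail t]] or [Node [Stmt [Stmt [Tail t]] and [Tail t]]]] or [Stmt [Tail t]]]
  [Node [Node [Node [Stmt [Tail t]]] or [Stmt [Stmt [Tail t]] and [Tail t]]] or [Stmt [Tail t]]]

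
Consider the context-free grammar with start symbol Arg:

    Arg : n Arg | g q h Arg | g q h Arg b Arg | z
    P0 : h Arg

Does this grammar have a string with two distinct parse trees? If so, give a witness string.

Ambiguous

Witness: g q h g q h z b z

Derivation 1: Arg ⇒ g q h Arg ⇒ g q h g q h Arg b Arg ⇒ g q h g q h z b Arg ⇒ g q h g q h z b z
Derivation 2: Arg ⇒ g q h Arg b Arg ⇒ g q h g q h Arg b Arg ⇒ g q h g q h z b Arg ⇒ g q h g q h z b z

Two distinct leftmost derivations for the same string.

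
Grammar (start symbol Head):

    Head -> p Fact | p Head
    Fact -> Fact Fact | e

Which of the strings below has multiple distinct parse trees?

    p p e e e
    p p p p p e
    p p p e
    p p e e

p p e e e: 2 trees
p p p p p e: 1 tree
p p p e: 1 tree
p p e e: 1 tree

p p e e e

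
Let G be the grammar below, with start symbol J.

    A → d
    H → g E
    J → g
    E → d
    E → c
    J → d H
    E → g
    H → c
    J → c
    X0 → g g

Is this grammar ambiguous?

(A, X0 are unreachable from J, so their rules don't affect L(J).) Each reachable nonterminal has at most one production per leading terminal, and all productions are right-linear; the derivation is determined token-by-token.

Unambiguous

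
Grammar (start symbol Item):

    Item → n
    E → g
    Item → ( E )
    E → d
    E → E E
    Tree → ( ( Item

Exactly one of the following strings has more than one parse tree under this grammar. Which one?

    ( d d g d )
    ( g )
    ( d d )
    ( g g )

( d d g d ): 5 trees
( g ): 1 tree
( d d ): 1 tree
( g g ): 1 tree

( d d g d )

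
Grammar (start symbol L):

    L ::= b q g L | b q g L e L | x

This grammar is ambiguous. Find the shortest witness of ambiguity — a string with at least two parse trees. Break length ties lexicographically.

length 1: no string has ≥2 trees
length 4: no string has ≥2 trees
length 6: no string has ≥2 trees
length 7: no string has ≥2 trees
length 9: b q g b q g x e x has 2 parse trees

Two derivations of b q g b q g x e x:
  L ⇒ b q g L ⇒ b q g b q g L e L ⇒ b q g b q g x e L ⇒ b q g b q g x e x
  L ⇒ b q g L e L ⇒ b q g b q g L e L ⇒ b q g b q g x e L ⇒ b q g b q g x e x

b q g b q g x e x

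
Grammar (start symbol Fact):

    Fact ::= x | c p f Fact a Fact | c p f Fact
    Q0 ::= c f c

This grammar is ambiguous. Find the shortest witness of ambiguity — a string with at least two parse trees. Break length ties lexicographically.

length 1: no string has ≥2 trees
length 4: no string has ≥2 trees
length 6: no string has ≥2 trees
length 7: no string has ≥2 trees
length 9: c p f c p f x a x has 2 parse trees

Two derivations of c p f c p f x a x:
  Fact ⇒ c p f Fact a Fact ⇒ c p f c p f Fact a Fact ⇒ c p f c p f x a Fact ⇒ c p f c p f x a x
  Fact ⇒ c p f Fact ⇒ c p f c p f Fact a Fact ⇒ c p f c p f x a Fact ⇒ c p f c p f x a x

c p f c p f x a x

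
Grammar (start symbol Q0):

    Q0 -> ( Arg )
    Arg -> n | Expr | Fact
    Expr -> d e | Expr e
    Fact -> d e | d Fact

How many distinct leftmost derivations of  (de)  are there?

Parse trees for (de):
  [Q0 ( [Arg [Expr d e]] )]
  [Q0 ( [Arg [Fact d e]] )]

2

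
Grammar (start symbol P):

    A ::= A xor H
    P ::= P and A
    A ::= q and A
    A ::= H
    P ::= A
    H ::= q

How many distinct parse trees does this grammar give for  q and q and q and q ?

8

Parse trees for q and q and q and q:
  [P [P [A [H q]]] and [A q and [A q and [A [H q]]]]]
  [P [P [P [A [H q]]] and [A [H q]]] and [A q and [A [H q]]]]
  [P [P [A q and [A [H q]]]] and [A q and [A [H q]]]]
  [P [P [P [A [H q]]] and [A q and [A [H q]]]] and [A [H q]]]
  [P [P [P [P [A [H q]]] and [A [H q]]] and [A [H q]]] and [A [H q]]]
  [P [P [P [A q and [A [H q]]]] and [A [H q]]] and [A [H q]]]
  [P [P [A q and [A q and [A [H q]]]]] and [A [H q]]]
  [P [A q and [A q and [A q and [A [H q]]]]]]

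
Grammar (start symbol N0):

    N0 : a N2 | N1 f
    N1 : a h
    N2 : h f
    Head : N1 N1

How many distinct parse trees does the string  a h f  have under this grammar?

Parse trees for a h f:
  [N0 a [N2 h f]]
  [N0 [N1 a h] f]

2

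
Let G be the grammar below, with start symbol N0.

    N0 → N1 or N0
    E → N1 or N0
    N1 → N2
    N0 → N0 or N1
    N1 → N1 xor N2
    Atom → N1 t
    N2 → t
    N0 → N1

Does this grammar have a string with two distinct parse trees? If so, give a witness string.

Ambiguous

Witness: t or t

Derivation 1: N0 ⇒ N1 or N0 ⇒ N2 or N0 ⇒ t or N0 ⇒ t or N1 ⇒ t or N2 ⇒ t or t
Derivation 2: N0 ⇒ N0 or N1 ⇒ N1 or N1 ⇒ N2 or N1 ⇒ t or N1 ⇒ t or N2 ⇒ t or t

Two distinct leftmost derivations for the same string.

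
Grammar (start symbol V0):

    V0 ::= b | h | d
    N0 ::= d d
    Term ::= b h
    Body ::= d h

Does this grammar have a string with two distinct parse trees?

Unambiguous

Only V0 is reachable from V0; ignoring the rest: Restricted to the reachable nonterminals, every rule has the form A → t or A → t B, and no two rules for the same A share a first terminal. The grammar encodes a DFA — one run per string.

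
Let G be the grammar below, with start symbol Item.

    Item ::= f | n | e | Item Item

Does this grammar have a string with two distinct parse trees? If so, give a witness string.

Witness: e e e

Derivation 1: Item ⇒ Item Item ⇒ e Item ⇒ e Item Item ⇒ e e Item ⇒ e e e
Derivation 2: Item ⇒ Item Item ⇒ Item Item Item ⇒ e Item Item ⇒ e e Item ⇒ e e e

Two distinct leftmost derivations for the same string.

Ambiguous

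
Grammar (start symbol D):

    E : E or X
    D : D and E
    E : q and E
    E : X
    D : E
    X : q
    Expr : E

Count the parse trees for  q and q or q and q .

3

Parse trees for q and q or q and q:
  [D [D [D [E [X q]]] and [E [E [X q]] or [X q]]] and [E [X q]]]
  [D [D [E [E q and [E [X q]]] or [X q]]] and [E [X q]]]
  [D [D [E q and [E [E [X q]] or [X q]]]] and [E [X q]]]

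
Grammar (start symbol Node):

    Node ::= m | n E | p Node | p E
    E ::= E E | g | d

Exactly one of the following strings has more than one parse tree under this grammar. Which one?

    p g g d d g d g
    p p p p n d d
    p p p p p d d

p g g d d g d g

p g g d d g d g: 132 trees
p p p p n d d: 1 tree
p p p p p d d: 1 tree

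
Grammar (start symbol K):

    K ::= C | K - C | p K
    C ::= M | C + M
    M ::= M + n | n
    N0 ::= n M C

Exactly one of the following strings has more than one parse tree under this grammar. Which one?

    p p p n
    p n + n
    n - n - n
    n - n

p p p n: 1 tree
p n + n: 2 trees
n - n - n: 1 tree
n - n: 1 tree

p n + n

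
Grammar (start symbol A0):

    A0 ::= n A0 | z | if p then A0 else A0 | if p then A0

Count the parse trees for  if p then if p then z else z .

2

Parse trees for if p then if p then z else z:
  [A0 if p then [A0 if p then [A0 z]] else [A0 z]]
  [A0 if p then [A0 if p then [A0 z] else [A0 z]]]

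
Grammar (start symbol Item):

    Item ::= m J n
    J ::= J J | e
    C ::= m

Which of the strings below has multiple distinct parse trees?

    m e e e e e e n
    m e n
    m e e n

m e e e e e e n: 42 trees
m e n: 1 tree
m e e n: 1 tree

m e e e e e e n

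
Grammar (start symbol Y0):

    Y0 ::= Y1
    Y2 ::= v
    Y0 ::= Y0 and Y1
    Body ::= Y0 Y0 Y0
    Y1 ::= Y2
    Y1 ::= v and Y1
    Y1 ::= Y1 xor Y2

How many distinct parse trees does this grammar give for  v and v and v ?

Parse trees for v and v and v:
  [Y0 [Y1 v and [Y1 v and [Y1 [Y2 v]]]]]
  [Y0 [Y0 [Y1 [Y2 v]]] and [Y1 v and [Y1 [Y2 v]]]]
  [Y0 [Y0 [Y1 v and [Y1 [Y2 v]]]] and [Y1 [Y2 v]]]
  [Y0 [Y0 [Y0 [Y1 [Y2 v]]] and [Y1 [Y2 v]]] and [Y1 [Y2 v]]]

4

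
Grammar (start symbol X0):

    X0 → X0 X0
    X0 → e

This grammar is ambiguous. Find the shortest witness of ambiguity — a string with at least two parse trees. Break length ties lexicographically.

length 1: no string has ≥2 trees
length 2: no string has ≥2 trees
length 3: e e e has 2 parse trees

Two derivations of e e e:
  X0 ⇒ X0 X0 ⇒ X0 X0 X0 ⇒ e X0 X0 ⇒ e e X0 ⇒ e e e
  X0 ⇒ X0 X0 ⇒ e X0 ⇒ e X0 X0 ⇒ e e X0 ⇒ e e e

e e e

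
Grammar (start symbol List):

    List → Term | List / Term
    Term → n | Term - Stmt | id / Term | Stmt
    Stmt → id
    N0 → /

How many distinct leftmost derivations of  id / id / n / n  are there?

Parse trees for id / id / n / n:
  [List [List [Term id / [Term id / [Term n]]]] / [Term n]]
  [List [List [List [Term [Stmt id]]] / [Term id / [Term n]]] / [Term n]]
  [List [List [List [Term id / [Term [Stmt id]]]] / [Term n]] / [Term n]]
  [List [List [List [List [Term [Stmt id]]] / [Term [Stmt id]]] / [Term n]] / [Term n]]

4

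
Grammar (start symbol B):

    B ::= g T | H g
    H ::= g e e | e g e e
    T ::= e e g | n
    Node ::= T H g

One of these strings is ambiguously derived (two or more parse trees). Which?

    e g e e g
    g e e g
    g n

e g e e g: 1 tree
g e e g: 2 trees
g n: 1 tree

g e e g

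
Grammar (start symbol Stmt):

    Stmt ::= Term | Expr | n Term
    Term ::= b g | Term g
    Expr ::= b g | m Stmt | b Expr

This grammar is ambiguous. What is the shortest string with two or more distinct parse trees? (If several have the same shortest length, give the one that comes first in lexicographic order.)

length 2: b g has 2 parse trees

Two derivations of b g:
  Stmt ⇒ Term ⇒ b g
  Stmt ⇒ Expr ⇒ b g

b g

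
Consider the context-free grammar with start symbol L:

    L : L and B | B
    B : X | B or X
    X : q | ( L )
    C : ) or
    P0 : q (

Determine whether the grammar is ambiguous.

(C, P0 are unreachable from L, so their rules don't affect L(L).) The grammar is stratified — L handles 'and' (left-recursive), B handles 'or', X atoms. Each operator has a fixed associativity and precedence level, so every string has one parse.

Unambiguous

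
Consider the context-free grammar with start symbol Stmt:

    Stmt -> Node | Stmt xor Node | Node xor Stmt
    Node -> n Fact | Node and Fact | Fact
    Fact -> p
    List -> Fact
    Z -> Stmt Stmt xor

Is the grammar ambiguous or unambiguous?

Witness: p xor p

Derivation 1: Stmt ⇒ Stmt xor Node ⇒ Node xor Node ⇒ Fact xor Node ⇒ p xor Node ⇒ p xor Fact ⇒ p xor p
Derivation 2: Stmt ⇒ Node xor Stmt ⇒ Fact xor Stmt ⇒ p xor Stmt ⇒ p xor Node ⇒ p xor Fact ⇒ p xor p

Two distinct leftmost derivations for the same string.

Ambiguous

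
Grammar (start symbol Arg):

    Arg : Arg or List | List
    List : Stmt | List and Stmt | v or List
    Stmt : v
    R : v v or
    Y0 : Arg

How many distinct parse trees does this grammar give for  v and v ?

1

Parse trees for v and v:
  [Arg [List [List [Stmt v]] and [Stmt v]]]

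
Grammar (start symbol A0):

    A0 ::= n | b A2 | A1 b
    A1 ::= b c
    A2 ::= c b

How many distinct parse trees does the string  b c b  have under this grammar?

Parse trees for b c b:
  [A0 b [A2 c b]]
  [A0 [A1 b c] b]

2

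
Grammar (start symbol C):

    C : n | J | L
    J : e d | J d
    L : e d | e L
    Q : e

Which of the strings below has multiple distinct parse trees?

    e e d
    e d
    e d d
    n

e d

e e d: 1 tree
e d: 2 trees
e d d: 1 tree
n: 1 tree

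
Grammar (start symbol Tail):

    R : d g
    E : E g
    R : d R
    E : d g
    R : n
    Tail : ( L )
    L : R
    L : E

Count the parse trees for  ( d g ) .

Parse trees for ( d g ):
  [Tail ( [L [R d g]] )]
  [Tail ( [L [E d g]] )]

2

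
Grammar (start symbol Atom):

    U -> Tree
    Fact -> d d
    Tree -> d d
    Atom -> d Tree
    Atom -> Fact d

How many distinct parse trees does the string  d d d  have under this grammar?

Parse trees for d d d:
  [Atom d [Tree d d]]
  [Atom [Fact d d] d]

2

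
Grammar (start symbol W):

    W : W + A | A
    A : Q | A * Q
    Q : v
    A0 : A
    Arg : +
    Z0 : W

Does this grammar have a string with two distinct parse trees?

(A0, Arg, Z0 are unreachable from W, so their rules don't affect L(W).) The grammar is stratified — W handles '+' (left-recursive), A handles '*', Q atoms. Each operator has a fixed associativity and precedence level, so every string has one parse.

Unambiguous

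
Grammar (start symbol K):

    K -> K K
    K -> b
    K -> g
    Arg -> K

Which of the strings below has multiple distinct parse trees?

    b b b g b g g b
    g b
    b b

b b b g b g g b: 429 trees
g b: 1 tree
b b: 1 tree

b b b g b g g b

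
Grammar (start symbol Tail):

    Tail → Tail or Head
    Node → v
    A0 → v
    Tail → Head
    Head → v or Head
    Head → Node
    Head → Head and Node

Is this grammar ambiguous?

Witness: v or v

Derivation 1: Tail ⇒ Tail or Head ⇒ Head or Head ⇒ Node or Head ⇒ v or Head ⇒ v or Node ⇒ v or v
Derivation 2: Tail ⇒ Head ⇒ v or Head ⇒ v or Node ⇒ v or v

Two distinct leftmost derivations for the same string.

Ambiguous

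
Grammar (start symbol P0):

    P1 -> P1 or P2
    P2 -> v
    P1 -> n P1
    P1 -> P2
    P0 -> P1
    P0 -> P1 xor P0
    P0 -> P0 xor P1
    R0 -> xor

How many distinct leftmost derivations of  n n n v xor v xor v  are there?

4

Parse trees for n n n v xor v xor v:
  [P0 [P1 n [P1 n [P1 n [P1 [P2 v]]]]] xor [P0 [P1 [P2 v]] xor [P0 [P1 [P2 v]]]]]
  [P0 [P1 n [P1 n [P1 n [P1 [P2 v]]]]] xor [P0 [P0 [P1 [P2 v]]] xor [P1 [P2 v]]]]
  [P0 [P0 [P1 n [P1 n [P1 n [P1 [P2 v]]]]] xor [P0 [P1 [P2 v]]]] xor [P1 [P2 v]]]
  [P0 [P0 [P0 [P1 n [P1 n [P1 n [P1 [P2 v]]]]]] xor [P1 [P2 v]]] xor [P1 [P2 v]]]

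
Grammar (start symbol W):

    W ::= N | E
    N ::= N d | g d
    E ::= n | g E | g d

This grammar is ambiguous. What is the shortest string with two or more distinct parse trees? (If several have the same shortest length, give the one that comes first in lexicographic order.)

g d

length 1: no string has ≥2 trees
length 2: g d has 2 parse trees

Two derivations of g d:
  W ⇒ N ⇒ g d
  W ⇒ E ⇒ g d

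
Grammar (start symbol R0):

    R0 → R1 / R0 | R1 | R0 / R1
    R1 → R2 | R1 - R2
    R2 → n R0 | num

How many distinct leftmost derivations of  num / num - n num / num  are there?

Parse trees for num / num - n num / num:
  [R0 [R1 [R2 num]] / [R0 [R1 [R1 [R2 num]] - [R2 n [R0 [R1 [R2 num]]]]] / [R0 [R1 [R2 num]]]]]
  [R0 [R1 [R2 num]] / [R0 [R1 [R1 [R2 num]] - [R2 n [R0 [R1 [R2 num]] / [R0 [R1 [R2 num]]]]]]]]
  [R0 [R1 [R2 num]] / [R0 [R1 [R1 [R2 num]] - [R2 n [R0 [R0 [R1 [R2 num]]] / [R1 [R2 num]]]]]]]
  [R0 [R1 [R2 num]] / [R0 [R0 [R1 [R1 [R2 num]] - [R2 n [R0 [R1 [R2 num]]]]]] / [R1 [R2 num]]]]
  [R0 [R0 [R1 [R2 num]]] / [R1 [R1 [R2 num]] - [R2 n [R0 [R1 [R2 num]] / [R0 [R1 [R2 num]]]]]]]
  [R0 [R0 [R1 [R2 num]]] / [R1 [R1 [R2 num]] - [R2 n [R0 [R0 [R1 [R2 num]]] / [R1 [R2 num]]]]]]
  [R0 [R0 [R1 [R2 num]] / [R0 [R1 [R1 [R2 num]] - [R2 n [R0 [R1 [R2 num]]]]]]] / [R1 [R2 num]]]
  [R0 [R0 [R0 [R1 [R2 num]]] / [R1 [R1 [R2 num]] - [R2 n [R0 [R1 [R2 num]]]]]] / [R1 [R2 num]]]

8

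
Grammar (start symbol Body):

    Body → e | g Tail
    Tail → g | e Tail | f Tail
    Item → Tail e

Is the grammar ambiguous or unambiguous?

(Item is unreachable from Body, so its rules don't affect L(Body).) Each reachable nonterminal has at most one production per leading terminal, and all productions are right-linear; the derivation is determined token-by-token.

Unambiguous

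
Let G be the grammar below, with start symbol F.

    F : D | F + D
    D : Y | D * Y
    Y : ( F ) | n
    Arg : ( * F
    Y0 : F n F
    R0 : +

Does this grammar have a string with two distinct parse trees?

(Arg, Y0, R0 are unreachable from F, so their rules don't affect L(F).) F → F + D | D  ;  D → D * Y | Y  — a left-associative chain with Y at the bottom. Each string factors uniquely by precedence.

Unambiguous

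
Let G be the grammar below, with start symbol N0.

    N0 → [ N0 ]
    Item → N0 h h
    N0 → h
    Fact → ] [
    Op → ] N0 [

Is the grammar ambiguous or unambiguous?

Unambiguous

Only N0 is reachable from N0; ignoring the rest: Each string is a nest of matched brackets around a single atom. An opening bracket forces the recursive rule; an atom forces the base rule.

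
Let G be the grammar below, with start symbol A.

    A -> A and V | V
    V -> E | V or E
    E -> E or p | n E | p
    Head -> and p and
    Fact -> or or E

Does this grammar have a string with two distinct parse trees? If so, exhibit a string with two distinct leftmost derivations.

Ambiguous

Witness: p or p

Derivation 1: A ⇒ V ⇒ E ⇒ E or p ⇒ p or p
Derivation 2: A ⇒ V ⇒ V or E ⇒ E or E ⇒ p or E ⇒ p or p

Two distinct leftmost derivations for the same string.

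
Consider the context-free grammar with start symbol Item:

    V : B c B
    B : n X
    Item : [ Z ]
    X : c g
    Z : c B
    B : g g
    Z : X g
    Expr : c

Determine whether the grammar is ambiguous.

Ambiguous

Witness: [ c g g ]

Derivation 1: Item ⇒ [ Z ] ⇒ [ c B ] ⇒ [ c g g ]
Derivation 2: Item ⇒ [ Z ] ⇒ [ X g ] ⇒ [ c g g ]

Two distinct leftmost derivations for the same string.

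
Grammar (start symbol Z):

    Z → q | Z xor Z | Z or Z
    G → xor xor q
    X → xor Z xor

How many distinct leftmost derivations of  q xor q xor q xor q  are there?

5

Parse trees for q xor q xor q xor q:
  [Z [Z q] xor [Z [Z q] xor [Z [Z q] xor [Z q]]]]
  [Z [Z q] xor [Z [Z [Z q] xor [Z q]] xor [Z q]]]
  [Z [Z [Z q] xor [Z q]] xor [Z [Z q] xor [Z q]]]
  [Z [Z [Z q] xor [Z [Z q] xor [Z q]]] xor [Z q]]
  [Z [Z [Z [Z q] xor [Z q]] xor [Z q]] xor [Z q]]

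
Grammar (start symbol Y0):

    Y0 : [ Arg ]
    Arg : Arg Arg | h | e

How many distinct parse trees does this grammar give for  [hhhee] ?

Parse trees for [hhhee] (showing first 6 of 14):
  [Y0 [ [Arg [Arg h] [Arg [Arg h] [Arg [Arg h] [Arg [Arg e] [Arg e]]]]] ]]
  [Y0 [ [Arg [Arg h] [Arg [Arg h] [Arg [Arg [Arg h] [Arg e]] [Arg e]]]] ]]
  [Y0 [ [Arg [Arg h] [Arg [Arg [Arg h] [Arg h]] [Arg [Arg e] [Arg e]]]] ]]
  [Y0 [ [Arg [Arg h] [Arg [Arg [Arg h] [Arg [Arg h] [Arg e]]] [Arg e]]] ]]
  [Y0 [ [Arg [Arg h] [Arg [Arg [Arg [Arg h] [Arg h]] [Arg e]] [Arg e]]] ]]
  [Y0 [ [Arg [Arg [Arg h] [Arg h]] [Arg [Arg h] [Arg [Arg e] [Arg e]]]] ]]

14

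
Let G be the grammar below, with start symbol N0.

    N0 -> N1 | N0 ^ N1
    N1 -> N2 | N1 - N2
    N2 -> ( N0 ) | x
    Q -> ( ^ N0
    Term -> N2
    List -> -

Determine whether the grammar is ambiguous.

Only N0, N1, N2 are reachable from N0; ignoring the rest: N0 → N0 ^ N1 | N1  ;  N1 → N1 - N2 | N2  — a left-associative chain with N2 at the bottom. Each string factors uniquely by precedence.

Unambiguous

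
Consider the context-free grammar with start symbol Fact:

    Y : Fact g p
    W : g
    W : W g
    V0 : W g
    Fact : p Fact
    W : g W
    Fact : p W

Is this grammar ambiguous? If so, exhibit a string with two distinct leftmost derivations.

Ambiguous

Witness: p g g

Derivation 1: Fact ⇒ p W ⇒ p W g ⇒ p g g
Derivation 2: Fact ⇒ p W ⇒ p g W ⇒ p g g

Two distinct leftmost derivations for the same string.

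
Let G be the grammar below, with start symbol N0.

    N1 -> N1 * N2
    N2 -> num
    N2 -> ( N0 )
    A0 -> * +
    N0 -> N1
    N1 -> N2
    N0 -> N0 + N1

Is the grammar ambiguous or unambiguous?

Only N0, N1, N2 are reachable from N0; ignoring the rest: N0 → N0 + N1 | N1  ;  N1 → N1 * N2 | N2  — a left-associative chain with N2 at the bottom. Each string factors uniquely by precedence.

Unambiguous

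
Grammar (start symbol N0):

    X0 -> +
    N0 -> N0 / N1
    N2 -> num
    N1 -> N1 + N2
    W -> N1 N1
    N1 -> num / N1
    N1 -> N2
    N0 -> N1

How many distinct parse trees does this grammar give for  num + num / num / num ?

Parse trees for num + num / num / num:
  [N0 [N0 [N1 [N1 [N2 num]] + [N2 num]]] / [N1 num / [N1 [N2 num]]]]
  [N0 [N0 [N0 [N1 [N1 [N2 num]] + [N2 num]]] / [N1 [N2 num]]] / [N1 [N2 num]]]

2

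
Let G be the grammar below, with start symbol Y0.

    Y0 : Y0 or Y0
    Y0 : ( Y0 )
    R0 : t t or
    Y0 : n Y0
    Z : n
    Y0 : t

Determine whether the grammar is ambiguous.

Witness: n t or t

Derivation 1: Y0 ⇒ Y0 or Y0 ⇒ n Y0 or Y0 ⇒ n t or Y0 ⇒ n t or t
Derivation 2: Y0 ⇒ n Y0 ⇒ n Y0 or Y0 ⇒ n t or Y0 ⇒ n t or t

Two distinct leftmost derivations for the same string.

Ambiguous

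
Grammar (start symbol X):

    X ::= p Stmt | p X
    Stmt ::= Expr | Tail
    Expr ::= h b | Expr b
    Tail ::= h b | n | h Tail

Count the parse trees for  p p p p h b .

Parse trees for p p p p h b:
  [X p [X p [X p [X p [Stmt [Expr h b]]]]]]
  [X p [X p [X p [X p [Stmt [Tail h b]]]]]]

2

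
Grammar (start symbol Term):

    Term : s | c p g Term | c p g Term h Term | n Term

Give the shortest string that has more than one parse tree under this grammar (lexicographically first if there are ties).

length 1: no string has ≥2 trees
length 2: no string has ≥2 trees
length 3: no string has ≥2 trees
length 4: no string has ≥2 trees
length 5: no string has ≥2 trees
length 6: no string has ≥2 trees
length 7: no string has ≥2 trees
length 8: no string has ≥2 trees
length 9: c p g c p g s h s has 2 parse trees

Two derivations of c p g c p g s h s:
  Term ⇒ c p g Term ⇒ c p g c p g Term h Term ⇒ c p g c p g s h Term ⇒ c p g c p g s h s
  Term ⇒ c p g Term h Term ⇒ c p g c p g Term h Term ⇒ c p g c p g s h Term ⇒ c p g c p g s h s

c p g c p g s h s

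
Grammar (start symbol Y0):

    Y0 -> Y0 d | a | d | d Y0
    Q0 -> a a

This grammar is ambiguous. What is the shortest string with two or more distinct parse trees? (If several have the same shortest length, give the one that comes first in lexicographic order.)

d d

length 1: no string has ≥2 trees
length 2: d d has 2 parse trees

Two derivations of d d:
  Y0 ⇒ Y0 d ⇒ d d
  Y0 ⇒ d Y0 ⇒ d d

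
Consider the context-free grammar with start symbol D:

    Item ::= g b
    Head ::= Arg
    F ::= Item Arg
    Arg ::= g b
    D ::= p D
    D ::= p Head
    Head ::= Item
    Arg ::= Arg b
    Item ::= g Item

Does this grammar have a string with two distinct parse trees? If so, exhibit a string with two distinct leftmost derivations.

Ambiguous

Witness: p g b

Derivation 1: D ⇒ p Head ⇒ p Arg ⇒ p g b
Derivation 2: D ⇒ p Head ⇒ p Item ⇒ p g b

Two distinct leftmost derivations for the same string.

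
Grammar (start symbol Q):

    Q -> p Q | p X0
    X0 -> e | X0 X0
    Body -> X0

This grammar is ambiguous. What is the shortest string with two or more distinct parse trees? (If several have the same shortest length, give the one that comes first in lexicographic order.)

p e e e

length 2: no string has ≥2 trees
length 3: no string has ≥2 trees
length 4: p e e e has 2 parse trees

Two derivations of p e e e:
  Q ⇒ p X0 ⇒ p X0 X0 ⇒ p e X0 ⇒ p e X0 X0 ⇒ p e e X0 ⇒ p e e e
  Q ⇒ p X0 ⇒ p X0 X0 ⇒ p X0 X0 X0 ⇒ p e X0 X0 ⇒ p e e X0 ⇒ p e e e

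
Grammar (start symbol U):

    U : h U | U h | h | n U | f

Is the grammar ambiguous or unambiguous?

Ambiguous

Witness: h h

Derivation 1: U ⇒ h U ⇒ h h
Derivation 2: U ⇒ U h ⇒ h h

Two distinct leftmost derivations for the same string.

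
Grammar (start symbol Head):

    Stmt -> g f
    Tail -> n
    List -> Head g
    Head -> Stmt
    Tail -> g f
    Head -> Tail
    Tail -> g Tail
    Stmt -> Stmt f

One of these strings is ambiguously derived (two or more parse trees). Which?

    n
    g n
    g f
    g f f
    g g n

n: 1 tree
g n: 1 tree
g f: 2 trees
g f f: 1 tree
g g n: 1 tree

g f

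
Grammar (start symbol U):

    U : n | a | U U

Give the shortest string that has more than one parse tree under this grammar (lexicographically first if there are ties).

length 1: no string has ≥2 trees
length 2: no string has ≥2 trees
length 3: a a a has 2 parse trees

Two derivations of a a a:
  U ⇒ U U ⇒ a U ⇒ a U U ⇒ a a U ⇒ a a a
  U ⇒ U U ⇒ U U U ⇒ a U U ⇒ a a U ⇒ a a a

a a a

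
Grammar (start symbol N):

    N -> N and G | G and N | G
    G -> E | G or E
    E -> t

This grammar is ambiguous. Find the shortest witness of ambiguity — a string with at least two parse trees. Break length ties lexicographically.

t and t

length 1: no string has ≥2 trees
length 3: t and t has 2 parse trees

Two derivations of t and t:
  N ⇒ N and G ⇒ G and G ⇒ E and G ⇒ t and G ⇒ t and E ⇒ t and t
  N ⇒ G and N ⇒ E and N ⇒ t and N ⇒ t and G ⇒ t and E ⇒ t and t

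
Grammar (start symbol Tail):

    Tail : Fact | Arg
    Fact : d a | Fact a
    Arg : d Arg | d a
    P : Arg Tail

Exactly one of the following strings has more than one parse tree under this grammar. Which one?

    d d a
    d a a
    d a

d d a: 1 tree
d a a: 1 tree
d a: 2 trees

d a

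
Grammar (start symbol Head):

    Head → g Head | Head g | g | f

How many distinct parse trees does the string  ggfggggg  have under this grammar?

Parse trees for ggfggggg (showing first 6 of 21):
  [Head g [Head g [Head [Head [Head [Head [Head [Head f] g] g] g] g] g]]]
  [Head g [Head [Head g [Head [Head [Head [Head [Head f] g] g] g] g]] g]]
  [Head g [Head [Head [Head g [Head [Head [Head [Head f] g] g] g]] g] g]]
  [Head g [Head [Head [Head [Head g [Head [Head [Head f] g] g]] g] g] g]]
  [Head g [Head [Head [Head [Head [Head g [Head [Head f] g]] g] g] g] g]]
  [Head g [Head [Head [Head [Head [Head [Head g [Head f]] g] g] g] g] g]]

21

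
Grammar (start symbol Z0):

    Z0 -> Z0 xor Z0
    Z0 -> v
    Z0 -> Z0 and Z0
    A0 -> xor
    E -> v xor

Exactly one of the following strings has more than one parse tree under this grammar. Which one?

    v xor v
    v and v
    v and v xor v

v and v xor v

v xor v: 1 tree
v and v: 1 tree
v and v xor v: 2 trees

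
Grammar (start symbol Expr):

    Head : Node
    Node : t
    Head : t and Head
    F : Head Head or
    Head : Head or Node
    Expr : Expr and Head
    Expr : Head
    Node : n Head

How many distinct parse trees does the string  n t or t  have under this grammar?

2

Parse trees for n t or t:
  [Expr [Head [Node n [Head [Head [Node t]] or [Node t]]]]]
  [Expr [Head [Head [Node n [Head [Node t]]]] or [Node t]]]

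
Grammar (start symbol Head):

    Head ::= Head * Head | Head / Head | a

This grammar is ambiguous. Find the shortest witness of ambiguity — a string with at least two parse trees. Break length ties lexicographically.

length 1: no string has ≥2 trees
length 3: no string has ≥2 trees
length 5: a * a * a has 2 parse trees

Two derivations of a * a * a:
  Head ⇒ Head * Head ⇒ Head * Head * Head ⇒ a * Head * Head ⇒ a * a * Head ⇒ a * a * a
  Head ⇒ Head * Head ⇒ a * Head ⇒ a * Head * Head ⇒ a * a * Head ⇒ a * a * a

a * a * a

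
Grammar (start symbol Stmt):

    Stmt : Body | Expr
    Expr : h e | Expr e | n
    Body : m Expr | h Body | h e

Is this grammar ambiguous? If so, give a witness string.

Ambiguous

Witness: h e

Derivation 1: Stmt ⇒ Body ⇒ h e
Derivation 2: Stmt ⇒ Expr ⇒ h e

Two distinct leftmost derivations for the same string.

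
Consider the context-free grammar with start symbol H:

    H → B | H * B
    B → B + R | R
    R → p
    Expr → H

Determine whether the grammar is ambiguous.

Only H, B, R are reachable from H; ignoring the rest: The grammar is stratified — H handles '*' (left-recursive), B handles '+', R atoms. Each operator has a fixed associativity and precedence level, so every string has one parse.

Unambiguous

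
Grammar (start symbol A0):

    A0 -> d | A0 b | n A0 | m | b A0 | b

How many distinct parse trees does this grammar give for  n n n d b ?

4

Parse trees for n n n d b:
  [A0 [A0 n [A0 n [A0 n [A0 d]]]] b]
  [A0 n [A0 [A0 n [A0 n [A0 d]]] b]]
  [A0 n [A0 n [A0 [A0 n [A0 d]] b]]]
  [A0 n [A0 n [A0 n [A0 [A0 d] b]]]]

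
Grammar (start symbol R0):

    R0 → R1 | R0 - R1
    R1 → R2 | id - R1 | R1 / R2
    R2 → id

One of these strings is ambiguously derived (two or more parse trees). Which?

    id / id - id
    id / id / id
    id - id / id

id / id - id: 1 tree
id / id / id: 1 tree
id - id / id: 3 trees

id - id / id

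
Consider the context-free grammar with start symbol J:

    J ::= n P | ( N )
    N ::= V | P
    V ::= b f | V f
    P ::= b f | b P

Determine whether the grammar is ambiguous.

Ambiguous

Witness: ( b f )

Derivation 1: J ⇒ ( N ) ⇒ ( V ) ⇒ ( b f )
Derivation 2: J ⇒ ( N ) ⇒ ( P ) ⇒ ( b f )

Two distinct leftmost derivations for the same string.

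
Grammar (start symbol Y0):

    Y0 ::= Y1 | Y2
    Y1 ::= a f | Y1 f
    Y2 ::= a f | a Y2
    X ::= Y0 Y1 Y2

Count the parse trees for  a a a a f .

Parse trees for a a a a f:
  [Y0 [Y2 a [Y2 a [Y2 a [Y2 a f]]]]]

1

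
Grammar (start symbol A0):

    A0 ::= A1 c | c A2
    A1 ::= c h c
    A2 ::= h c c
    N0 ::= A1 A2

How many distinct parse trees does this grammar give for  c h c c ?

2

Parse trees for c h c c:
  [A0 [A1 c h c] c]
  [A0 c [A2 h c c]]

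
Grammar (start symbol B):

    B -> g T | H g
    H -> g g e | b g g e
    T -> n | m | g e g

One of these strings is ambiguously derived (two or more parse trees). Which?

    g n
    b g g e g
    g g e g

g n: 1 tree
b g g e g: 1 tree
g g e g: 2 trees

g g e g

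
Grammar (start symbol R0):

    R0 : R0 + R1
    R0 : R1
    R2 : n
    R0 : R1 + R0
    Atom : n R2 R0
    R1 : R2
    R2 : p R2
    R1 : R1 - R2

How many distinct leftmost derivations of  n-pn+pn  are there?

2

Parse trees for n-pn+pn:
  [R0 [R0 [R1 [R1 [R2 n]] - [R2 p [R2 n]]]] + [R1 [R2 p [R2 n]]]]
  [R0 [R1 [R1 [R2 n]] - [R2 p [R2 n]]] + [R0 [R1 [R2 p [R2 n]]]]]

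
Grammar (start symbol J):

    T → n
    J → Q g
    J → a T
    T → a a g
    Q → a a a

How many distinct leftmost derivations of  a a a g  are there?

Parse trees for a a a g:
  [J [Q a a a] g]
  [J a [T a a g]]

2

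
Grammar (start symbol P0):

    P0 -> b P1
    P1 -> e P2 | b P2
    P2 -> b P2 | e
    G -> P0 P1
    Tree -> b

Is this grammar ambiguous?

Unambiguous

(G, Tree are unreachable from P0, so their rules don't affect L(P0).) Each reachable nonterminal has at most one production per leading terminal, and all productions are right-linear; the derivation is determined token-by-token.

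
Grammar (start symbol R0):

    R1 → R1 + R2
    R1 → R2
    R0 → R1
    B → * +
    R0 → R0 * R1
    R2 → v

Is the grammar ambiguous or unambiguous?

Unambiguous

Only R0, R1, R2 are reachable from R0; ignoring the rest: R0 → R0 * R1 | R1  ;  R1 → R1 + R2 | R2  — a left-associative chain with R2 at the bottom. Each string factors uniquely by precedence.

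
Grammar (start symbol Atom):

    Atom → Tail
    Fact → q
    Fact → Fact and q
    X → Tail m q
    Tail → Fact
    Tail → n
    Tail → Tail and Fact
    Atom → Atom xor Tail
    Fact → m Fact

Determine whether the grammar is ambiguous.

Ambiguous

Witness: q and q

Derivation 1: Atom ⇒ Tail ⇒ Fact ⇒ Fact and q ⇒ q and q
Derivation 2: Atom ⇒ Tail ⇒ Tail and Fact ⇒ Fact and Fact ⇒ q and Fact ⇒ q and q

Two distinct leftmost derivations for the same string.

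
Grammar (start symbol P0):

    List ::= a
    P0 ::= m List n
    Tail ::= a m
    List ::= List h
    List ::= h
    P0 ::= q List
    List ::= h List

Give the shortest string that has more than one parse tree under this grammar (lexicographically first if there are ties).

q h h

length 2: no string has ≥2 trees
length 3: q h h has 2 parse trees

Two derivations of q h h:
  P0 ⇒ q List ⇒ q List h ⇒ q h h
  P0 ⇒ q List ⇒ q h List ⇒ q h h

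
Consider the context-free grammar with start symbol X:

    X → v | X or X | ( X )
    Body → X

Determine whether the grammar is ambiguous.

Witness: v or v or v

Derivation 1: X ⇒ X or X ⇒ v or X ⇒ v or X or X ⇒ v or v or X ⇒ v or v or v
Derivation 2: X ⇒ X or X ⇒ X or X or X ⇒ v or X or X ⇒ v or v or X ⇒ v or v or v

Two distinct leftmost derivations for the same string.

Ambiguous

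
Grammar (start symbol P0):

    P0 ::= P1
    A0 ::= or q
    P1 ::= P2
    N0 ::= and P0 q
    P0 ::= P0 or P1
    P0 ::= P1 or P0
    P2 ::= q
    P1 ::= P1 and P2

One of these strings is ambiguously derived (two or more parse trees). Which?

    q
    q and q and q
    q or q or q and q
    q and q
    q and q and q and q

q: 1 tree
q and q and q: 1 tree
q or q or q and q: 4 trees
q and q: 1 tree
q and q and q and q: 1 tree

q or q or q and q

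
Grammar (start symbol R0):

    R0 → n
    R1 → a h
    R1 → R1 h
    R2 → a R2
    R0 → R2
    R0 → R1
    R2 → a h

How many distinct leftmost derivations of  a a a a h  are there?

1

Parse trees for a a a a h:
  [R0 [R2 a [R2 a [R2 a [R2 a h]]]]]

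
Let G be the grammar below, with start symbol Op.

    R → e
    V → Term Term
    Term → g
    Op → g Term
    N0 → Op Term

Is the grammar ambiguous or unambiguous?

Unambiguous

(R, V, N0 are unreachable from Op, so their rules don't affect L(Op).) The reachable rules are right-linear with at most one rule per (nonterminal, next-terminal) pair. Each input token forces the next rule, so parsing is deterministic.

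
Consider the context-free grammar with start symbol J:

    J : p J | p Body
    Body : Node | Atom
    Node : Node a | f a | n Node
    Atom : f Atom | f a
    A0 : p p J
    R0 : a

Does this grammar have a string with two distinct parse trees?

Ambiguous

Witness: p f a

Derivation 1: J ⇒ p Body ⇒ p Node ⇒ p f a
Derivation 2: J ⇒ p Body ⇒ p Atom ⇒ p f a

Two distinct leftmost derivations for the same string.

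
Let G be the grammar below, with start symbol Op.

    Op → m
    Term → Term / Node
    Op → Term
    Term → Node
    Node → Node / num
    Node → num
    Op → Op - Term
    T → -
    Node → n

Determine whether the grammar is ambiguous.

Ambiguous

Witness: n / num

Derivation 1: Op ⇒ Term ⇒ Term / Node ⇒ Node / Node ⇒ n / Node ⇒ n / num
Derivation 2: Op ⇒ Term ⇒ Node ⇒ Node / num ⇒ n / num

Two distinct leftmost derivations for the same string.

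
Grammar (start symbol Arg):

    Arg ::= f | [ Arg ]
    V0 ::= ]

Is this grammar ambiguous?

Unambiguous

(V0 is unreachable from Arg, so its rules don't affect L(Arg).) L(Arg) is { openⁿ atom closeⁿ : n ≥ 0 }. The bracket depth fixes n, and the derivation is forced at every step.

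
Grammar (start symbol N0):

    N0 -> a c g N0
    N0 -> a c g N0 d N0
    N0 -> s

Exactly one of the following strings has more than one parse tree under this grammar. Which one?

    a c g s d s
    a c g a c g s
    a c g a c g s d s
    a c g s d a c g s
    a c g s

a c g s d s: 1 tree
a c g a c g s: 1 tree
a c g a c g s d s: 2 trees
a c g s d a c g s: 1 tree
a c g s: 1 tree

a c g a c g s d s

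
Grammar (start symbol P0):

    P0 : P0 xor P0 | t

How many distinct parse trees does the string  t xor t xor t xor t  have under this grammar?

5

Parse trees for t xor t xor t xor t:
  [P0 [P0 t] xor [P0 [P0 t] xor [P0 [P0 t] xor [P0 t]]]]
  [P0 [P0 t] xor [P0 [P0 [P0 t] xor [P0 t]] xor [P0 t]]]
  [P0 [P0 [P0 t] xor [P0 t]] xor [P0 [P0 t] xor [P0 t]]]
  [P0 [P0 [P0 t] xor [P0 [P0 t] xor [P0 t]]] xor [P0 t]]
  [P0 [P0 [P0 [P0 t] xor [P0 t]] xor [P0 t]] xor [P0 t]]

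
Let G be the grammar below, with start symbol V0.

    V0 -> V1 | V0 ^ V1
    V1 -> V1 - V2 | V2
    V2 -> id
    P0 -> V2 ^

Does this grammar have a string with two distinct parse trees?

Unambiguous

Only V0, V1, V2 are reachable from V0; ignoring the rest: This is a standard precedence ladder (V0 over V1 over V2), with each level left-recursive on its own operator ('^' at V0, '-' at V1). That structure is LR(1), hence unambiguous.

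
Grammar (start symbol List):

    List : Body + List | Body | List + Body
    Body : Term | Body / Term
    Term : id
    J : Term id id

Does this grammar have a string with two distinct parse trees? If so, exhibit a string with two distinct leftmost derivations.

Ambiguous

Witness: id + id

Derivation 1: List ⇒ Body + List ⇒ Term + List ⇒ id + List ⇒ id + Body ⇒ id + Term ⇒ id + id
Derivation 2: List ⇒ List + Body ⇒ Body + Body ⇒ Term + Body ⇒ id + Body ⇒ id + Term ⇒ id + id

Two distinct leftmost derivations for the same string.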